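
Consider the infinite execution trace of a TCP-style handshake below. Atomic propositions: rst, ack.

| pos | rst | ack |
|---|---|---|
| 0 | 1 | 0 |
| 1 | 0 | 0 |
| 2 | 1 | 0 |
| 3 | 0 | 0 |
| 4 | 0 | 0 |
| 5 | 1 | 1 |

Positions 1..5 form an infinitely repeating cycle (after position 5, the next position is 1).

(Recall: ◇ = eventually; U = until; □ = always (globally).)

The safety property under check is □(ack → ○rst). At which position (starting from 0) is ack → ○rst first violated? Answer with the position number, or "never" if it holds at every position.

Check ack → ○rst at each position in order: 0 ✓, 1 ✓, 2 ✓, 3 ✓, 4 ✓.
At position 5 the labels are {ack, rst} and the next position 1 has {}, so ack → ○rst is false there. This is the first violation.

5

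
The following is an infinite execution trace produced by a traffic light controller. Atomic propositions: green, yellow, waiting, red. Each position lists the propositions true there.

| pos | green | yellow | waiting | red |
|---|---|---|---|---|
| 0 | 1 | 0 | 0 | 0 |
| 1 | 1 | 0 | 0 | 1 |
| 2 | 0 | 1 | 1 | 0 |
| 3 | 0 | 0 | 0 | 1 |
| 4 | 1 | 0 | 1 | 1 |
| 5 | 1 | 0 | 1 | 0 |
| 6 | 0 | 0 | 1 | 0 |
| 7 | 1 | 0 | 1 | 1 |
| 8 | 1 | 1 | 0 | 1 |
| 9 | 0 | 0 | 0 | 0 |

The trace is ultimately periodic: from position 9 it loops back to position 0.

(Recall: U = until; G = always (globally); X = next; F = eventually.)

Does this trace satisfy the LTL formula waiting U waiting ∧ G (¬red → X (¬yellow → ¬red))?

Does not hold

Walking from position 0: at position 0, waiting has not yet held and waiting fails, so waiting U waiting is false.
¬red → X (¬yellow → ¬red) must hold at every position from 0 onward. It fails at position 0, so G (¬red → X (¬yellow → ¬red)) is false.
Positions where ¬red holds: 0, 2, 5, 6, 9.
Check X (¬yellow → ¬red) at each: 0→fails, 2→fails, 5→ok, 6→fails, 9→ok.
At position 0: waiting U waiting is false; G (¬red → X (¬yellow → ¬red)) is false; so waiting U waiting ∧ G (¬red → X (¬yellow → ¬red)) is false.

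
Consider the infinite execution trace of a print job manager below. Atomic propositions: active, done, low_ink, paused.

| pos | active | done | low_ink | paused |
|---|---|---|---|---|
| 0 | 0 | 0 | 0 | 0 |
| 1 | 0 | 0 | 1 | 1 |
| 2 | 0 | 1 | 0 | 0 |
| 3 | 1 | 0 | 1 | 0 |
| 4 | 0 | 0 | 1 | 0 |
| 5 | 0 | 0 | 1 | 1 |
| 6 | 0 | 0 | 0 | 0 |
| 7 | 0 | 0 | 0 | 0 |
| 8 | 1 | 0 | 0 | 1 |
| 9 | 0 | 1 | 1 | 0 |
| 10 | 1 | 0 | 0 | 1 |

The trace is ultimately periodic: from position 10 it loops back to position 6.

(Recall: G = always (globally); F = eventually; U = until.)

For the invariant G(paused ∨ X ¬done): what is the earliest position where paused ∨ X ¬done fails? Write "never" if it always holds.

never

paused ∨ X ¬done holds at every position 0..10, and those are all the positions the trace ever visits, so the invariant G(paused ∨ X ¬done) is never violated.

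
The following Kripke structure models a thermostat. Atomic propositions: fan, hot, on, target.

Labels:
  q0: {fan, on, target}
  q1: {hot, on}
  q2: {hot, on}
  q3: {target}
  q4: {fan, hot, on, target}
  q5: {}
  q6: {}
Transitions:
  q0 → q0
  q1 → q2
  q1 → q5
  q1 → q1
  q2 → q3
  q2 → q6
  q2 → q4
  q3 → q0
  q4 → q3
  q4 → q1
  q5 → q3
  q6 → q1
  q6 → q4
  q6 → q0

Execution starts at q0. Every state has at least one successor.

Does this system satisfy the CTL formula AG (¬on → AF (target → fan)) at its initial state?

Satisfied

States satisfying ¬on → AF (target → fan): {q0, q1, q2, q3, q4, q5, q6}.
States satisfying AG (¬on → AF (target → fan)): {q0, q1, q2, q3, q4, q5, q6}.
Every state reachable from q0 satisfies ¬on → AF (target → fan).
q0 ∈ Sat(AG (¬on → AF (target → fan))).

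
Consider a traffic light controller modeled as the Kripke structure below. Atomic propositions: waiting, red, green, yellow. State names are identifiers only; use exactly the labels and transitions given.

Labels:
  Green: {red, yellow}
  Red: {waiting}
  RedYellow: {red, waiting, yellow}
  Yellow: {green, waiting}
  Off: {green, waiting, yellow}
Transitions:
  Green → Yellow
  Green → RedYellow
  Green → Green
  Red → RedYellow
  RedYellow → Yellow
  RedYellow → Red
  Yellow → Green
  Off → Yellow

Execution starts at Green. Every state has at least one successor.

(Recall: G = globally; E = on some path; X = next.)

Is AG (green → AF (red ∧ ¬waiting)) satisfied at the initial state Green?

Satisfied

States satisfying green → AF (red ∧ ¬waiting): {Green, Red, RedYellow, Yellow, Off}.
States satisfying AG (green → AF (red ∧ ¬waiting)): {Green, Red, RedYellow, Yellow, Off}.
Every state reachable from Green satisfies green → AF (red ∧ ¬waiting).
Green ∈ Sat(AG (green → AF (red ∧ ¬waiting))).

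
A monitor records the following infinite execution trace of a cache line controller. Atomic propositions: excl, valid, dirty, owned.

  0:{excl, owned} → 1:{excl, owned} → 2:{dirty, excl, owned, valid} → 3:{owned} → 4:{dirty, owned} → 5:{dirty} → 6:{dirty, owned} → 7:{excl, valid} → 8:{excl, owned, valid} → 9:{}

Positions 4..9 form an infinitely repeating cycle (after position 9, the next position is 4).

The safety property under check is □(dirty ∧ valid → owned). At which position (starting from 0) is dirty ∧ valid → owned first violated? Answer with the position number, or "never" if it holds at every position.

dirty ∧ valid → owned holds at every position 0..9, and those are all the positions the trace ever visits, so the invariant □(dirty ∧ valid → owned) is never violated.

never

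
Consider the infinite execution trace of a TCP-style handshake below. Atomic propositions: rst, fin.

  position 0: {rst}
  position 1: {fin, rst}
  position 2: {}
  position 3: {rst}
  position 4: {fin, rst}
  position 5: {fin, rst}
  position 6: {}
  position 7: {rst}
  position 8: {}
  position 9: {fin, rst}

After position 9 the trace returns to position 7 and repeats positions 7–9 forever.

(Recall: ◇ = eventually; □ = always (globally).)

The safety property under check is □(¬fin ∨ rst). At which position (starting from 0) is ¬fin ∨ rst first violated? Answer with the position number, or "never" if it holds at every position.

never

¬fin ∨ rst holds at every position 0..9, and those are all the positions the trace ever visits, so the invariant □(¬fin ∨ rst) is never violated.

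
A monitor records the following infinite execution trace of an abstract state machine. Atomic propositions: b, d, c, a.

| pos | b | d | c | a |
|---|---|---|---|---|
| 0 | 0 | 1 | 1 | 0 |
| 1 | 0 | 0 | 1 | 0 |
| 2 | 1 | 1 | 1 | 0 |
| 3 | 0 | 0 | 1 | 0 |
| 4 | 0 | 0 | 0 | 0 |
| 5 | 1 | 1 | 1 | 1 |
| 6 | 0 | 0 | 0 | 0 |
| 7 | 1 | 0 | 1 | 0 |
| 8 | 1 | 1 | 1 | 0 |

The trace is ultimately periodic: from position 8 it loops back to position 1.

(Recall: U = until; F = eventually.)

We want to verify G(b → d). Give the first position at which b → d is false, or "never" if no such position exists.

Check b → d at each position in order: 0 ✓, 1 ✓, 2 ✓, 3 ✓, 4 ✓, 5 ✓, 6 ✓.
At position 7 the labels are {b, c}, so b → d is false there. This is the first violation.

7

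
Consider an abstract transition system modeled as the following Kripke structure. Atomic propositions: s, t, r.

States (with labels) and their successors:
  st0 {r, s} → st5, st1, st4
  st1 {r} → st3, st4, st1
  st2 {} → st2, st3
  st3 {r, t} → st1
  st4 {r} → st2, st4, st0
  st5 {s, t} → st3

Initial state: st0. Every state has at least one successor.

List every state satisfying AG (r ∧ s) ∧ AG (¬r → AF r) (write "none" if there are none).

none

States satisfying r ∧ s: {st0}.
States satisfying AG (r ∧ s): ∅.
States satisfying ¬r → AF r: {st0, st1, st3, st4, st5}.
States satisfying AG (¬r → AF r): ∅.
States satisfying AG (r ∧ s) ∧ AG (¬r → AF r): ∅.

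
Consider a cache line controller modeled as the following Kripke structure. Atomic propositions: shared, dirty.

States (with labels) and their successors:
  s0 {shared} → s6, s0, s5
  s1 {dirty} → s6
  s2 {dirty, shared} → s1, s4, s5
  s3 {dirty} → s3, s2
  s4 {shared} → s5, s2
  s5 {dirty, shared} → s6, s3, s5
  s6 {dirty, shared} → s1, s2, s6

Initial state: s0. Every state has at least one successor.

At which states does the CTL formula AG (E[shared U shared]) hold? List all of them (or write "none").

States satisfying E[shared U shared]: {s0, s2, s4, s5, s6}.
States satisfying AG (E[shared U shared]): ∅.

none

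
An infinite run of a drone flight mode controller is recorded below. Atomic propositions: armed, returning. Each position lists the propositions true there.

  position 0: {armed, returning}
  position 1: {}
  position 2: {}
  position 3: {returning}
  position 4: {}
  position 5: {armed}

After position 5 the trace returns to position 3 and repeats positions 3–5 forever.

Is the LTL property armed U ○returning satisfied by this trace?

Walking from position 0: at position 1, ○returning has not yet held and armed fails, so armed U ○returning is false.

No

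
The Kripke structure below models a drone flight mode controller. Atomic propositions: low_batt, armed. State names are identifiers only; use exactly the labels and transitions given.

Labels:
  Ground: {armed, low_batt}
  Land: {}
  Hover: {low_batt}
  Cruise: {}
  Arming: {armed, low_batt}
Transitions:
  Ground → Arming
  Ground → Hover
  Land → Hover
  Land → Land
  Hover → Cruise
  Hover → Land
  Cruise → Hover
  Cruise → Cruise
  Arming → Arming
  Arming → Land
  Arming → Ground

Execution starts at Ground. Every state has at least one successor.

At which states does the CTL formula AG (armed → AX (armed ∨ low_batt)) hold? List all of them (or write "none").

{Land, Hover, Cruise}

States satisfying armed → AX (armed ∨ low_batt): {Ground, Land, Hover, Cruise}.
States satisfying AG (armed → AX (armed ∨ low_batt)): {Land, Hover, Cruise}.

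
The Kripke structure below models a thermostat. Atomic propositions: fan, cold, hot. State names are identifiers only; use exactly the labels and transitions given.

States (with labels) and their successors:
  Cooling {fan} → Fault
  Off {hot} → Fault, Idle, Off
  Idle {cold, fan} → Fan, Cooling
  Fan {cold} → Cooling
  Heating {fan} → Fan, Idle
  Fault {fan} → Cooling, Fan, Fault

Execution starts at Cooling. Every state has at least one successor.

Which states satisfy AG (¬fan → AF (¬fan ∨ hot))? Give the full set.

{Cooling, Off, Idle, Fan, Heating, Fault}

States satisfying ¬fan → AF (¬fan ∨ hot): {Cooling, Off, Idle, Fan, Heating, Fault}.
States satisfying AG (¬fan → AF (¬fan ∨ hot)): {Cooling, Off, Idle, Fan, Heating, Fault}.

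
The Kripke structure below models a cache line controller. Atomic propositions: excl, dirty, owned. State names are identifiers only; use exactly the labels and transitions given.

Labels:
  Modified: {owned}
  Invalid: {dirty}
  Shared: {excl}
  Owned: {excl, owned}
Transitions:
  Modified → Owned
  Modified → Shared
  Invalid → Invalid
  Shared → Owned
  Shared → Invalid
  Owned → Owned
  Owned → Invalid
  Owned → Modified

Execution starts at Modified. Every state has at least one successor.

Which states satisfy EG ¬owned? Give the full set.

States satisfying ¬owned: {Invalid, Shared}.
States satisfying EG ¬owned: {Invalid, Shared}.

{Invalid, Shared}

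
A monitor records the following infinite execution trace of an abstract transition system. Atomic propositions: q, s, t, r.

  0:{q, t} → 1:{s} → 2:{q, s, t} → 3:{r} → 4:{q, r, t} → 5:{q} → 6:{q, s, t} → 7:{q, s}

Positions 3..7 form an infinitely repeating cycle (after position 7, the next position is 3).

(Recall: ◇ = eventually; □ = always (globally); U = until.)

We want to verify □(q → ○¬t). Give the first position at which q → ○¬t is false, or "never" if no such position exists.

5

Check q → ○¬t at each position in order: 0 ✓, 1 ✓, 2 ✓, 3 ✓, 4 ✓.
At position 5 the labels are {q} and the next position 6 has {q, s, t}, so q → ○¬t is false there. This is the first violation.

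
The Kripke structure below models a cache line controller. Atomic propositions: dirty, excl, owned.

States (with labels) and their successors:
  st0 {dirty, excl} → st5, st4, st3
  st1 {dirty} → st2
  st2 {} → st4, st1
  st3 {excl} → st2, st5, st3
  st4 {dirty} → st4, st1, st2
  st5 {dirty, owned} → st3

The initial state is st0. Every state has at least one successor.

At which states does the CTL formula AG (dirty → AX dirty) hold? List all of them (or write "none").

none

States satisfying dirty → AX dirty: {st2, st3}.
States satisfying AG (dirty → AX dirty): ∅.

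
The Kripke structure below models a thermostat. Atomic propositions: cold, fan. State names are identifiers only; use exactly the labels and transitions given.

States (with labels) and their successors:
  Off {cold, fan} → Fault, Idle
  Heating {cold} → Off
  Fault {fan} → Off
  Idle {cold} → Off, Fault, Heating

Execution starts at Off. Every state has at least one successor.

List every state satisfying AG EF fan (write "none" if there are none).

{Off, Heating, Fault, Idle}

States satisfying EF fan: {Off, Heating, Fault, Idle}.
States satisfying AG EF fan: {Off, Heating, Fault, Idle}.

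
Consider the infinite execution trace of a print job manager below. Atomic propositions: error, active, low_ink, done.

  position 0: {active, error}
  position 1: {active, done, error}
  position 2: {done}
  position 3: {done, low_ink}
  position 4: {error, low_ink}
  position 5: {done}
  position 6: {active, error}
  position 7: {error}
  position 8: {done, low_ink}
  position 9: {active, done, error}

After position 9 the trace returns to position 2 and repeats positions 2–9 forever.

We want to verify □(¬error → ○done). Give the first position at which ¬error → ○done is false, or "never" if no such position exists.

Check ¬error → ○done at each position in order: 0 ✓, 1 ✓, 2 ✓.
At position 3 the labels are {done, low_ink} and the next position 4 has {error, low_ink}, so ¬error → ○done is false there. This is the first violation.

3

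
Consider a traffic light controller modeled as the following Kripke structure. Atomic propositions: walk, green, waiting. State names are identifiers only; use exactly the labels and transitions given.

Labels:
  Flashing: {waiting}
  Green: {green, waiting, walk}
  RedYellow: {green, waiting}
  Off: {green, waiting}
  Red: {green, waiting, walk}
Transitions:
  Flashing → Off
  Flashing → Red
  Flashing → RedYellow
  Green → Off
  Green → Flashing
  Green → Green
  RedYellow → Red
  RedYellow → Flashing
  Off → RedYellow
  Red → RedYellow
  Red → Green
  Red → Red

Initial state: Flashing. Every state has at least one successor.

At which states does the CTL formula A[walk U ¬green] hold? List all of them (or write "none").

States satisfying walk: {Green, Red}.
States satisfying ¬green: {Flashing}.
States satisfying A[walk U ¬green]: {Flashing}.

{Flashing}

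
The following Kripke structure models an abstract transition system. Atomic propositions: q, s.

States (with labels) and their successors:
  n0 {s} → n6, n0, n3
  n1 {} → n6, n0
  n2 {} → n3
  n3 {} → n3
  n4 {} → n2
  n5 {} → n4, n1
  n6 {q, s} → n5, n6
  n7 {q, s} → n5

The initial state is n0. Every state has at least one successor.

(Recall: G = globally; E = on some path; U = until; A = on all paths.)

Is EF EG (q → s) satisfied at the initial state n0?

Yes

States satisfying EG (q → s): {n0, n1, n2, n3, n4, n5, n6, n7}.
States satisfying EF EG (q → s): {n0, n1, n2, n3, n4, n5, n6, n7}.
Some path from n0 reaches a state where EG (q → s) holds.
n0 ∈ Sat(EF EG (q → s)).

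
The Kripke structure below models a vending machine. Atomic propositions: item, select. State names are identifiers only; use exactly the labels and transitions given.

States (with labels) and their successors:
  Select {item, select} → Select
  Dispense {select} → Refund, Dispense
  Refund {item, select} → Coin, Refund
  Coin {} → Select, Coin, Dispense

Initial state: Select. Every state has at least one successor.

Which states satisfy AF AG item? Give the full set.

States satisfying AG item: {Select}.
States satisfying AF AG item: {Select}.

{Select}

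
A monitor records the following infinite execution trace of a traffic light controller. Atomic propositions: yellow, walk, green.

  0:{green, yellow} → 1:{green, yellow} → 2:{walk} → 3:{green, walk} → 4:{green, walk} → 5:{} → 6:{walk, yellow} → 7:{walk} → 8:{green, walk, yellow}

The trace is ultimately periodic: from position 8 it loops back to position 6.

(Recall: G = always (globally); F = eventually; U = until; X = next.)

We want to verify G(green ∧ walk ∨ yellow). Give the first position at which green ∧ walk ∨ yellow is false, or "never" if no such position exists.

Check green ∧ walk ∨ yellow at each position in order: 0 ✓, 1 ✓.
At position 2 the labels are {walk}, so green ∧ walk ∨ yellow is false there. This is the first violation.

2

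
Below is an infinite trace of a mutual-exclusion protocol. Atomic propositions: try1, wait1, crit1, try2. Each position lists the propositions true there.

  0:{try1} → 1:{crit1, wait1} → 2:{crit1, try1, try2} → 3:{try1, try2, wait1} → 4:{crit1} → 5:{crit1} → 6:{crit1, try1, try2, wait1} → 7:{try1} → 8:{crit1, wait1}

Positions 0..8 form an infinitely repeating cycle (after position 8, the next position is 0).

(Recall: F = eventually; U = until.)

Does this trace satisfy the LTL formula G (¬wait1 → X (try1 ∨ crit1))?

Yes

¬wait1 → X (try1 ∨ crit1) holds at every position 0..8, and those are all positions ever visited, so G (¬wait1 → X (try1 ∨ crit1)) holds.
Positions where ¬wait1 holds: 0, 2, 4, 5, 7.
Check X (try1 ∨ crit1) at each: 0→ok, 2→ok, 4→ok, 5→ok, 7→ok.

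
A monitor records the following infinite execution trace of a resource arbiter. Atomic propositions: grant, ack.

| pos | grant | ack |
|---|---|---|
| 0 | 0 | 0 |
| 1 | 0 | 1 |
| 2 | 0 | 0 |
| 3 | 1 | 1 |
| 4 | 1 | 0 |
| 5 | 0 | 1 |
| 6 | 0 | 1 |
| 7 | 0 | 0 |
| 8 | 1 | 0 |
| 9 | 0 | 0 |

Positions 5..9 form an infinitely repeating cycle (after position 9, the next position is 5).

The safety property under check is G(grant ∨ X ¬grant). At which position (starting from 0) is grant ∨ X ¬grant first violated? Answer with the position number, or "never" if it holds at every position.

2

Check grant ∨ X ¬grant at each position in order: 0 ✓, 1 ✓.
At position 2 the labels are {} and the next position 3 has {ack, grant}, so grant ∨ X ¬grant is false there. This is the first violation.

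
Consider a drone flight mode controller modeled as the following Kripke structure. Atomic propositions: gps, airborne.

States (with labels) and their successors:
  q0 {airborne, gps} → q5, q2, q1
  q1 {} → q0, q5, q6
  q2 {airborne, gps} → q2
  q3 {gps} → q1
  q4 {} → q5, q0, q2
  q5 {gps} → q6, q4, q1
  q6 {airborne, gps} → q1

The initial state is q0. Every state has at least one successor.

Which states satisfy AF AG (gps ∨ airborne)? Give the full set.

States satisfying AG (gps ∨ airborne): {q2}.
States satisfying AF AG (gps ∨ airborne): {q2}.

{q2}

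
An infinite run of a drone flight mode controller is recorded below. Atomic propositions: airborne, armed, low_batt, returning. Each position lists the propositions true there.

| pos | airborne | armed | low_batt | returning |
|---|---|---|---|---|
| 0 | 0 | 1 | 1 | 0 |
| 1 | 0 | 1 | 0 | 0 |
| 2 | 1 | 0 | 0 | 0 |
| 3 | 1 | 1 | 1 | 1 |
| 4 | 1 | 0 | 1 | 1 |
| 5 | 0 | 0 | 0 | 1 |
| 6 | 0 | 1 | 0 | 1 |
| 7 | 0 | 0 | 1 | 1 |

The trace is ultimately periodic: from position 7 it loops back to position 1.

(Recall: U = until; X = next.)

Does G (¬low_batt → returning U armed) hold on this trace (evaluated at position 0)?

¬low_batt → returning U armed must hold at every position from 0 onward. It fails at position 2, so G (¬low_batt → returning U armed) is false.
Positions where ¬low_batt holds: 1, 2, 5, 6.
Check returning U armed at each: 1→ok, 2→fails, 5→ok, 6→ok.

Does not hold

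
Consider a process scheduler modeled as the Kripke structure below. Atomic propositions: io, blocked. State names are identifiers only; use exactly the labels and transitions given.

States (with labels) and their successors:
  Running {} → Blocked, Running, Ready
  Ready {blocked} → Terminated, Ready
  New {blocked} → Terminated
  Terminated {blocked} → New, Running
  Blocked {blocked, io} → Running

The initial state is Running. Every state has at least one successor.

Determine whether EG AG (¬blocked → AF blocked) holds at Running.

Violated

States satisfying AG (¬blocked → AF blocked): ∅.
States satisfying EG AG (¬blocked → AF blocked): ∅.
No suitable path/successor from Running witnesses the formula.
Running ∉ Sat(EG AG (¬blocked → AF blocked)).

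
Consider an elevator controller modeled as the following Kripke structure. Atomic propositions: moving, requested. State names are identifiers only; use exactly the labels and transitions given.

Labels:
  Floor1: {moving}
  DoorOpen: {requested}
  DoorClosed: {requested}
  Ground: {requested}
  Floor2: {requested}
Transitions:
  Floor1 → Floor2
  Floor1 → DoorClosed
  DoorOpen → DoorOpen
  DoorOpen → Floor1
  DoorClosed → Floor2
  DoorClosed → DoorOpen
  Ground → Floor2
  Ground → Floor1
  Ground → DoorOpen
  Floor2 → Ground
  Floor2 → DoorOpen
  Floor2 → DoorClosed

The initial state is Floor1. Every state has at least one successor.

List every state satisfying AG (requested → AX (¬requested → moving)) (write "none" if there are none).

States satisfying requested → AX (¬requested → moving): {Floor1, DoorOpen, DoorClosed, Ground, Floor2}.
States satisfying AG (requested → AX (¬requested → moving)): {Floor1, DoorOpen, DoorClosed, Ground, Floor2}.

{Floor1, DoorOpen, DoorClosed, Ground, Floor2}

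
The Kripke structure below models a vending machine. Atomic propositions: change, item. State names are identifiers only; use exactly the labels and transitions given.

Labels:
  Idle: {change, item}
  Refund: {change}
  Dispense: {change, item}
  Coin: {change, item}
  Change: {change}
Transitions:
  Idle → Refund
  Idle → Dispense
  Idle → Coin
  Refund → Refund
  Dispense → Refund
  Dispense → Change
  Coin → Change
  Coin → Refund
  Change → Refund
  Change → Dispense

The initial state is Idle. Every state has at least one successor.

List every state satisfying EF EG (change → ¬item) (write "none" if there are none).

{Idle, Refund, Dispense, Coin, Change}

States satisfying EG (change → ¬item): {Refund, Change}.
States satisfying EF EG (change → ¬item): {Idle, Refund, Dispense, Coin, Change}.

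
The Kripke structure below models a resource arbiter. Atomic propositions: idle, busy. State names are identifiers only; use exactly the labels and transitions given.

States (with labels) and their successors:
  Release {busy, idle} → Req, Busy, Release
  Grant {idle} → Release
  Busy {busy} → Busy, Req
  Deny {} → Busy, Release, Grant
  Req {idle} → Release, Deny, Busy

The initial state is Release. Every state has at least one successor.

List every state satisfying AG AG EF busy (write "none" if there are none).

States satisfying AG EF busy: {Release, Grant, Busy, Deny, Req}.
States satisfying AG AG EF busy: {Release, Grant, Busy, Deny, Req}.

{Release, Grant, Busy, Deny, Req}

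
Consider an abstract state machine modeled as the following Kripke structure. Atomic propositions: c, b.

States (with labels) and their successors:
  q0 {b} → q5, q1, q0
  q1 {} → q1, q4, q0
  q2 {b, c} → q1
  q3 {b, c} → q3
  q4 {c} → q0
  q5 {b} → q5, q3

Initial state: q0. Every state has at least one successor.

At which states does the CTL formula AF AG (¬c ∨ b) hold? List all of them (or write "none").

States satisfying AG (¬c ∨ b): {q3, q5}.
States satisfying AF AG (¬c ∨ b): {q3, q5}.

{q3, q5}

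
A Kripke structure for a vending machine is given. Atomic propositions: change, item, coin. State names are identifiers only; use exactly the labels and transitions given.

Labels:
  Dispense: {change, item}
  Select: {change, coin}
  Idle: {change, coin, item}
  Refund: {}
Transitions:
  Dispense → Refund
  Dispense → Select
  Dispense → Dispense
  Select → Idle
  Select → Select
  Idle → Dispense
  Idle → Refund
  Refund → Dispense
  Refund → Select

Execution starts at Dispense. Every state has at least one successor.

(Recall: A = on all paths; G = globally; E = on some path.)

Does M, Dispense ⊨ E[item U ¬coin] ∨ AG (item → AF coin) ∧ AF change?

States satisfying item: {Dispense, Idle}.
States satisfying ¬coin: {Dispense, Refund}.
States satisfying E[item U ¬coin]: {Dispense, Idle, Refund}.
States satisfying item → AF coin: {Select, Idle, Refund}.
States satisfying AG (item → AF coin): ∅.
States satisfying change: {Dispense, Select, Idle}.
States satisfying AF change: {Dispense, Select, Idle, Refund}.
States satisfying AG (item → AF coin) ∧ AF change: ∅.
States satisfying E[item U ¬coin] ∨ AG (item → AF coin) ∧ AF change: {Dispense, Idle, Refund}.
Dispense ∈ Sat(E[item U ¬coin] ∨ AG (item → AF coin) ∧ AF change).

Satisfied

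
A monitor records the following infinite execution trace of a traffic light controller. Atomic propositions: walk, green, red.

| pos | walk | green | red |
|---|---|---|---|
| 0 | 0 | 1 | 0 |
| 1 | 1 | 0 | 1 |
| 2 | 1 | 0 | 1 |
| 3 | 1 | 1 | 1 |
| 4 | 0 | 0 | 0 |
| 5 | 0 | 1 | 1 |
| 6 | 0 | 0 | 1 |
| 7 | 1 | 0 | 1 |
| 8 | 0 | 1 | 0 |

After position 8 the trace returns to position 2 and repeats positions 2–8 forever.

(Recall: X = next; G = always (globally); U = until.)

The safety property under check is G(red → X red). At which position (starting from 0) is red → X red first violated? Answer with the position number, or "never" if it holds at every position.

3

Check red → X red at each position in order: 0 ✓, 1 ✓, 2 ✓.
At position 3 the labels are {green, red, walk} and the next position 4 has {}, so red → X red is false there. This is the first violation.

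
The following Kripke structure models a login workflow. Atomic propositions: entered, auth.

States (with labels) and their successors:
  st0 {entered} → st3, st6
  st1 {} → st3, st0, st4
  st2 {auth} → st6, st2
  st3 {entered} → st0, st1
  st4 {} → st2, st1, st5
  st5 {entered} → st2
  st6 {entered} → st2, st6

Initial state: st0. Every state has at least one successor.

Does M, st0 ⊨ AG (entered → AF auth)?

No

States satisfying entered → AF auth: {st1, st2, st4, st5}.
States satisfying AG (entered → AF auth): ∅.
st0 is reachable from st0 and violates entered → AF auth, so AG fails at st0.
st0 ∉ Sat(AG (entered → AF auth)).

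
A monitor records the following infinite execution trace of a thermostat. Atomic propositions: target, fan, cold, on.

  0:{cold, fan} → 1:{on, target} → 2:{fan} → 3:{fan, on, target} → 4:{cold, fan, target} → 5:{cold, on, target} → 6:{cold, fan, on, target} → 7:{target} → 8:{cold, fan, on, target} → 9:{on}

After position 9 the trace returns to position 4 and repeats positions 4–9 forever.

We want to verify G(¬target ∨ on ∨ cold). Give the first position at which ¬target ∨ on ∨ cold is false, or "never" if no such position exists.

7

Check ¬target ∨ on ∨ cold at each position in order: 0 ✓, 1 ✓, 2 ✓, 3 ✓, 4 ✓, 5 ✓, 6 ✓.
At position 7 the labels are {target}, so ¬target ∨ on ∨ cold is false there. This is the first violation.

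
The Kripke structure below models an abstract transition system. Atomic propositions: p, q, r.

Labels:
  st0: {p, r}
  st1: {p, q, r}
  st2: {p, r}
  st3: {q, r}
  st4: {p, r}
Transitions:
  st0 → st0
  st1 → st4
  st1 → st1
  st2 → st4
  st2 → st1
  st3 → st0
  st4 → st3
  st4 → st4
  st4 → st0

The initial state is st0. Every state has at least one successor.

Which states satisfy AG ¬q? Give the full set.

States satisfying ¬q: {st0, st2, st4}.
States satisfying AG ¬q: {st0}.

{st0}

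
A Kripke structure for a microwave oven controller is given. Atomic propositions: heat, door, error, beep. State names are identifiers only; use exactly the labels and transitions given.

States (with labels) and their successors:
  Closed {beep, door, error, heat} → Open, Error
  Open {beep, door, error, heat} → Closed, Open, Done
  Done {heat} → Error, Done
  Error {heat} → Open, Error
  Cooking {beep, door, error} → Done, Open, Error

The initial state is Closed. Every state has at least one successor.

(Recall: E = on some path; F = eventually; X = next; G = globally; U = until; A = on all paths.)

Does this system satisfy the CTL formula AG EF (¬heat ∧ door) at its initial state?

States satisfying EF (¬heat ∧ door): {Cooking}.
States satisfying AG EF (¬heat ∧ door): ∅.
Closed is reachable from Closed and violates EF (¬heat ∧ door), so AG fails at Closed.
Closed ∉ Sat(AG EF (¬heat ∧ door)).

Violated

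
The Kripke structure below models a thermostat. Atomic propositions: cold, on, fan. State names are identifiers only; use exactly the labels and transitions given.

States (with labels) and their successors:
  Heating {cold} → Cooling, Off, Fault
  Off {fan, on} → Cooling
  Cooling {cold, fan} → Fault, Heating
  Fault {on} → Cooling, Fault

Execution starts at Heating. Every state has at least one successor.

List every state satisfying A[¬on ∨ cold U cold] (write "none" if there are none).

{Heating, Cooling}

States satisfying ¬on ∨ cold: {Heating, Cooling}.
States satisfying cold: {Heating, Cooling}.
States satisfying A[¬on ∨ cold U cold]: {Heating, Cooling}.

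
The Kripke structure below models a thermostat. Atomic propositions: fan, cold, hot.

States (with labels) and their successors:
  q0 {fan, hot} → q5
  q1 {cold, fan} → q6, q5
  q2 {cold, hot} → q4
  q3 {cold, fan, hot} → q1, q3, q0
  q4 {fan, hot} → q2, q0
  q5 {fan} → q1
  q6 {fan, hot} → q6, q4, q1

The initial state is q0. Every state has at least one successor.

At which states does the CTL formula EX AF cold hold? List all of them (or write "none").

{q0, q1, q2, q3, q4, q5, q6}

States satisfying AF cold: {q0, q1, q2, q3, q4, q5}.
States satisfying EX AF cold: {q0, q1, q2, q3, q4, q5, q6}.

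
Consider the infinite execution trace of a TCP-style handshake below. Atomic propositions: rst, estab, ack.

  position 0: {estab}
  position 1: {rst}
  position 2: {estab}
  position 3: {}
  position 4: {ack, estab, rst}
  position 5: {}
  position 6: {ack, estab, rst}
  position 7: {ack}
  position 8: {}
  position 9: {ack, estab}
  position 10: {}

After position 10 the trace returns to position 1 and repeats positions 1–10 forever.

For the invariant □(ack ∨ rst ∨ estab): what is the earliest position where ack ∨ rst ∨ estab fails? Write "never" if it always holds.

3

Check ack ∨ rst ∨ estab at each position in order: 0 ✓, 1 ✓, 2 ✓.
At position 3 the labels are {}, so ack ∨ rst ∨ estab is false there. This is the first violation.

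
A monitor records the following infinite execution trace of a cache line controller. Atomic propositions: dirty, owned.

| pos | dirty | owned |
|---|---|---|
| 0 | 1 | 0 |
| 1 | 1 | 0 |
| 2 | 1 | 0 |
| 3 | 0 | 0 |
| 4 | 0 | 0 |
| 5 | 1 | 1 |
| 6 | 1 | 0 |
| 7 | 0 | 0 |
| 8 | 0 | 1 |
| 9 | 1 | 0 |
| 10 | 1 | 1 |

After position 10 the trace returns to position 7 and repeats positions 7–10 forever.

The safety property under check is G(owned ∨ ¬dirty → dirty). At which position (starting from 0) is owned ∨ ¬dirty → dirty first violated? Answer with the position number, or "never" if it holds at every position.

Check owned ∨ ¬dirty → dirty at each position in order: 0 ✓, 1 ✓, 2 ✓.
At position 3 the labels are {}, so owned ∨ ¬dirty → dirty is false there. This is the first violation.

3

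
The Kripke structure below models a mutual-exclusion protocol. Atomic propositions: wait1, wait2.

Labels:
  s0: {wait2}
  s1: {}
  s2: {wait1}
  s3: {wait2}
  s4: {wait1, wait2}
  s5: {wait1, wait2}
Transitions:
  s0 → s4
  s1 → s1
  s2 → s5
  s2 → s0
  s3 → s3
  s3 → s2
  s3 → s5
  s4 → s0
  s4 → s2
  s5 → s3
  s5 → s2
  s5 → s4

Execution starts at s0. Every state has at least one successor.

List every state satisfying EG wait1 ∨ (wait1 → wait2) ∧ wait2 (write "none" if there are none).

{s0, s2, s3, s4, s5}

States satisfying wait1: {s2, s4, s5}.
States satisfying EG wait1: {s2, s4, s5}.
States satisfying wait1 → wait2: {s0, s1, s3, s4, s5}.
States satisfying (wait1 → wait2) ∧ wait2: {s0, s3, s4, s5}.
States satisfying EG wait1 ∨ (wait1 → wait2) ∧ wait2: {s0, s2, s3, s4, s5}.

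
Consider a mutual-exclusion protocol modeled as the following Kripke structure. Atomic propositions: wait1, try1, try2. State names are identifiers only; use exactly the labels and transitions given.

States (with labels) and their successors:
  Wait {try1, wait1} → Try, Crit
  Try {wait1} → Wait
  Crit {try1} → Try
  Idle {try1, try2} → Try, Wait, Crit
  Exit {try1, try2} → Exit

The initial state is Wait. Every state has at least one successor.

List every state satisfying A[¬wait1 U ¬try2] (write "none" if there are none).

{Wait, Try, Crit, Idle}

States satisfying ¬wait1: {Crit, Idle, Exit}.
States satisfying ¬try2: {Wait, Try, Crit}.
States satisfying A[¬wait1 U ¬try2]: {Wait, Try, Crit, Idle}.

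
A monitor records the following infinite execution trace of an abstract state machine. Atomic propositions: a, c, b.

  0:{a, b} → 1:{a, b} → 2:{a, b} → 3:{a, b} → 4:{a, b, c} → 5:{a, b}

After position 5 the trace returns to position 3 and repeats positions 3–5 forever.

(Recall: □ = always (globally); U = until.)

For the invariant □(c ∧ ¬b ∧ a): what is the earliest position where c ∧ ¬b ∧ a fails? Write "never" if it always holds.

At position 0 the labels are {a, b}, so c ∧ ¬b ∧ a is false there. This is the first violation.

0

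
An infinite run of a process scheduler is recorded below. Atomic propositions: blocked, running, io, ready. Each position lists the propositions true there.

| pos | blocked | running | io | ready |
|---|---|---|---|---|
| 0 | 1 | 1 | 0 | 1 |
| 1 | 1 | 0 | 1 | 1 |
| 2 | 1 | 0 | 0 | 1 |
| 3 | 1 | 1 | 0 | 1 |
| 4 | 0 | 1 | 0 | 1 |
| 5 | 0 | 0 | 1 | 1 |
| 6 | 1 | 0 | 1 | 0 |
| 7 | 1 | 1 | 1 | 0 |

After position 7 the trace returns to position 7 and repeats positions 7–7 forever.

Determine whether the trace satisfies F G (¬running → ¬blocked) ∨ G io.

G (¬running → ¬blocked) holds at position 7, which is reachable from 0, so F G (¬running → ¬blocked) holds.
io must hold at every position from 0 onward. It fails at position 0, so G io is false.
At position 0: F G (¬running → ¬blocked) is true; G io is false; so F G (¬running → ¬blocked) ∨ G io is true.

Holds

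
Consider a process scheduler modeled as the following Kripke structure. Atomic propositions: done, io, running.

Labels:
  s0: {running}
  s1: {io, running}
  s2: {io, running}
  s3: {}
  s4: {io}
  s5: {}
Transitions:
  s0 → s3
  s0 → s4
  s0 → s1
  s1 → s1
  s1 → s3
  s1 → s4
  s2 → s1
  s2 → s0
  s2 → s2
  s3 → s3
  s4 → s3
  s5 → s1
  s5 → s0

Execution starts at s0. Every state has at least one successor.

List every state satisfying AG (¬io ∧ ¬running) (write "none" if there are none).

{s3}

States satisfying ¬io ∧ ¬running: {s3, s5}.
States satisfying AG (¬io ∧ ¬running): {s3}.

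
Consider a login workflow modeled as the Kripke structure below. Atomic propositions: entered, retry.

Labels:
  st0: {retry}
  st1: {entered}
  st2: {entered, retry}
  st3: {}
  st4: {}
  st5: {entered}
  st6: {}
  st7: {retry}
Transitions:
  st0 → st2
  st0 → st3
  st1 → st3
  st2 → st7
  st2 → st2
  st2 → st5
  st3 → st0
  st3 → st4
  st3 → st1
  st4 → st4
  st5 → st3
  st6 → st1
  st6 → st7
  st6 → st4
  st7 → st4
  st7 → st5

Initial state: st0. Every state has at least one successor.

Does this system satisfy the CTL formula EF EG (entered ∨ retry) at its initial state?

States satisfying EG (entered ∨ retry): {st0, st2}.
States satisfying EF EG (entered ∨ retry): {st0, st1, st2, st3, st5, st6, st7}.
Some path from st0 reaches a state where EG (entered ∨ retry) holds.
st0 ∈ Sat(EF EG (entered ∨ retry)).

Satisfied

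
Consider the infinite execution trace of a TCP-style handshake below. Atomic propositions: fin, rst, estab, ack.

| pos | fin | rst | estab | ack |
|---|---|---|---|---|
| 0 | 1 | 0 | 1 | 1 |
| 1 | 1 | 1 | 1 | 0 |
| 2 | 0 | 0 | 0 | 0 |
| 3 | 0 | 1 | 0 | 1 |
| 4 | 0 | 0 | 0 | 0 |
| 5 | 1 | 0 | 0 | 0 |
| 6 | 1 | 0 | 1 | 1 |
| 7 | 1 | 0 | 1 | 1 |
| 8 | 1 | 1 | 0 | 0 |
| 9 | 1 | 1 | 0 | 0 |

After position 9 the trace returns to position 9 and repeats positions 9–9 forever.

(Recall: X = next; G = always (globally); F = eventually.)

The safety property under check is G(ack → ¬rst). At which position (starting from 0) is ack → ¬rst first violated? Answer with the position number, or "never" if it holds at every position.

3

Check ack → ¬rst at each position in order: 0 ✓, 1 ✓, 2 ✓.
At position 3 the labels are {ack, rst}, so ack → ¬rst is false there. This is the first violation.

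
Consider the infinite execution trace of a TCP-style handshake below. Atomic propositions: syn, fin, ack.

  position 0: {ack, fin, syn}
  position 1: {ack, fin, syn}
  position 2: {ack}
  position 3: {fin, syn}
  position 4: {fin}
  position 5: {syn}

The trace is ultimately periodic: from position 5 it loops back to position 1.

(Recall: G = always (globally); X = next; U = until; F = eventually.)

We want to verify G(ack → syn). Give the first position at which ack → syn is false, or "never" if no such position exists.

Check ack → syn at each position in order: 0 ✓, 1 ✓.
At position 2 the labels are {ack}, so ack → syn is false there. This is the first violation.

2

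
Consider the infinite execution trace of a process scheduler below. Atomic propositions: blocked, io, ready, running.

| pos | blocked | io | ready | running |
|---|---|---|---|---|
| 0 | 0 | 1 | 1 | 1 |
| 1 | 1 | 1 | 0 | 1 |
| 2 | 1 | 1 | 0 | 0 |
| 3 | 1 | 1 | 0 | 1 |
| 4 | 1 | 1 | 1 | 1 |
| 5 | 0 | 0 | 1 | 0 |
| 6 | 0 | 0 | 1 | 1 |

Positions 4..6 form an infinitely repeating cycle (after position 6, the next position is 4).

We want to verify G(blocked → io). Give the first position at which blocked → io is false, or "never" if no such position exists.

never

blocked → io holds at every position 0..6, and those are all the positions the trace ever visits, so the invariant G(blocked → io) is never violated.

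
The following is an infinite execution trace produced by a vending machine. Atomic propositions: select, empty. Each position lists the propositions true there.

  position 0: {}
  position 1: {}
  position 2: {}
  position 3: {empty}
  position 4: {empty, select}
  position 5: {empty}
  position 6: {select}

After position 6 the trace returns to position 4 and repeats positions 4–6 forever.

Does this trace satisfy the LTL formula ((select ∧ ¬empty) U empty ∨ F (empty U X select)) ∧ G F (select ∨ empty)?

Yes

F (select ∨ empty) holds at every position 0..6, and those are all positions ever visited, so G F (select ∨ empty) holds.
At position 0: (select ∧ ¬empty) U empty ∨ F (empty U X select) is true; G F (select ∨ empty) is true; so ((select ∧ ¬empty) U empty ∨ F (empty U X select)) ∧ G F (select ∨ empty) is true.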